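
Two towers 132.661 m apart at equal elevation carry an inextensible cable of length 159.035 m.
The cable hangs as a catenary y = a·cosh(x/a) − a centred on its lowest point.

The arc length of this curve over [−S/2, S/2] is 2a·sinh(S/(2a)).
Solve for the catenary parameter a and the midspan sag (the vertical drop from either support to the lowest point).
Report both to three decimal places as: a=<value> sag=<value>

seed: a₀ = √(S³/(24(L−S))) = √(132.661³/(24·26.374)) = 60.732517
iter 1: u=1.092174  f(a)=+1.618e+00  f'(a)=-9.766e-01  a ← 60.732517 − (+1.618e+00/-9.766e-01) = 62.389648
iter 2: u=1.063165  f(a)=+6.861e-02  f'(a)=-8.954e-01  a ← 62.389648 − (+6.861e-02/-8.954e-01) = 62.466265
iter 3: u=1.061861  f(a)=+1.354e-04  f'(a)=-8.919e-01  a ← 62.466265 − (+1.354e-04/-8.919e-01) = 62.466417
iter 4: u=1.061859  f(a)=+5.293e-10  f'(a)=-8.919e-01  a ← 62.466417 − (+5.293e-10/-8.919e-01) = 62.466417
iter 5: u=1.061859  f(a)=-2.842e-14  f'(a)=-8.919e-01  a ← 62.466417 − (-2.842e-14/-8.919e-01) = 62.466417
converged: |Δa| < 1e-12 after 5 iterations
sag = a·(cosh(S/(2a)) − 1) = 62.466417·(cosh(1.061859) − 1) = 38.652751
T_max/T_min = cosh(S/(2a)) = 1.618777

a=62.466 sag=38.653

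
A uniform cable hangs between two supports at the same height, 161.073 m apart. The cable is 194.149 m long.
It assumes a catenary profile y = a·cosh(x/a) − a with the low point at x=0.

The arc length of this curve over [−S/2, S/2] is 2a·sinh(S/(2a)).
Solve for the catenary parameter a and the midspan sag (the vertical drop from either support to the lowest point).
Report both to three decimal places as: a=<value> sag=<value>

a=74.692 sag=47.792

seed: a₀ = √(S³/(24(L−S))) = √(161.073³/(24·33.076)) = 72.555779
iter 1: u=1.109994  f(a)=+2.098e+00  f'(a)=-1.029e+00  a ← 72.555779 − (+2.098e+00/-1.029e+00) = 74.594813
iter 2: u=1.079653  f(a)=+9.171e-02  f'(a)=-9.410e-01  a ← 74.594813 − (+9.171e-02/-9.410e-01) = 74.692279
iter 3: u=1.078244  f(a)=+1.929e-04  f'(a)=-9.370e-01  a ← 74.692279 − (+1.929e-04/-9.370e-01) = 74.692485
iter 4: u=1.078241  f(a)=+8.574e-10  f'(a)=-9.370e-01  a ← 74.692485 − (+8.574e-10/-9.370e-01) = 74.692485
iter 5: u=1.078241  f(a)=+2.842e-14  f'(a)=-9.370e-01  a ← 74.692485 − (+2.842e-14/-9.370e-01) = 74.692485
converged: |Δa| < 1e-12 after 5 iterations
sag = a·(cosh(S/(2a)) − 1) = 74.692485·(cosh(1.078241) − 1) = 47.791905
T_max/T_min = cosh(S/(2a)) = 1.639849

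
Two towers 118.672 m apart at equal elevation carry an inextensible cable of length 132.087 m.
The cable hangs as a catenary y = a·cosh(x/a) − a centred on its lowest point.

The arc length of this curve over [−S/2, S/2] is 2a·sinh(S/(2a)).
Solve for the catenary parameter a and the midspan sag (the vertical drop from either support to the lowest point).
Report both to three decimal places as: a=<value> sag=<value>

seed: a₀ = √(S³/(24(L−S))) = √(118.672³/(24·13.415)) = 72.047918
iter 1: u=0.823563  f(a)=+4.624e-01  f'(a)=-3.983e-01  a ← 72.047918 − (+4.624e-01/-3.983e-01) = 73.208835
iter 2: u=0.810503  f(a)=+1.141e-02  f'(a)=-3.788e-01  a ← 73.208835 − (+1.141e-02/-3.788e-01) = 73.238960
iter 3: u=0.810170  f(a)=+7.343e-06  f'(a)=-3.783e-01  a ← 73.238960 − (+7.343e-06/-3.783e-01) = 73.238980
iter 4: u=0.810170  f(a)=+3.041e-12  f'(a)=-3.783e-01  a ← 73.238980 − (+3.041e-12/-3.783e-01) = 73.238980
converged: |Δa| < 1e-12 after 4 iterations
sag = a·(cosh(S/(2a)) − 1) = 73.238980·(cosh(0.810170) − 1) = 25.379944
T_max/T_min = cosh(S/(2a)) = 1.346536

a=73.239 sag=25.380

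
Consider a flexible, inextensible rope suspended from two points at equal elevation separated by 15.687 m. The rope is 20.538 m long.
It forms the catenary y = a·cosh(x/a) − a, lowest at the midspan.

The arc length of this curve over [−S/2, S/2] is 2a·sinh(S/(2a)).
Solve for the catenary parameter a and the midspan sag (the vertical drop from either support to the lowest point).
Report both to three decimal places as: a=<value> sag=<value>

seed: a₀ = √(S³/(24(L−S))) = √(15.687³/(24·4.851)) = 5.758224
iter 1: u=1.362139  f(a)=+4.704e-01  f'(a)=-2.019e+00  a ← 5.758224 − (+4.704e-01/-2.019e+00) = 5.991233
iter 2: u=1.309163  f(a)=+3.006e-02  f'(a)=-1.768e+00  a ← 5.991233 − (+3.006e-02/-1.768e+00) = 6.008232
iter 3: u=1.305459  f(a)=+1.413e-04  f'(a)=-1.752e+00  a ← 6.008232 − (+1.413e-04/-1.752e+00) = 6.008313
iter 4: u=1.305441  f(a)=+3.154e-09  f'(a)=-1.752e+00  a ← 6.008313 − (+3.154e-09/-1.752e+00) = 6.008313
iter 5: u=1.305441  f(a)=+7.105e-15  f'(a)=-1.752e+00  a ← 6.008313 − (+7.105e-15/-1.752e+00) = 6.008313
converged: |Δa| < 1e-12 after 5 iterations
sag = a·(cosh(S/(2a)) − 1) = 6.008313·(cosh(1.305441) − 1) = 5.889258
T_max/T_min = cosh(S/(2a)) = 1.980185

a=6.008 sag=5.889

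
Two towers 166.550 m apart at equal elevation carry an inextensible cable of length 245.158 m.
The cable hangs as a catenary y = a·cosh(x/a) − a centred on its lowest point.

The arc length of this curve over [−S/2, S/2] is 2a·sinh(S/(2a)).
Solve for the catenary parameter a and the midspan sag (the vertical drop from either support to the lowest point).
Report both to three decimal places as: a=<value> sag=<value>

a=52.667 sag=80.748

seed: a₀ = √(S³/(24(L−S))) = √(166.550³/(24·78.608)) = 49.485500
iter 1: u=1.682816  f(a)=+1.191e+01  f'(a)=-4.173e+00  a ← 49.485500 − (+1.191e+01/-4.173e+00) = 52.340095
iter 2: u=1.591036  f(a)=+1.108e+00  f'(a)=-3.429e+00  a ← 52.340095 − (+1.108e+00/-3.429e+00) = 52.663331
iter 3: u=1.581271  f(a)=+1.177e-02  f'(a)=-3.357e+00  a ← 52.663331 − (+1.177e-02/-3.357e+00) = 52.666838
iter 4: u=1.581166  f(a)=+1.359e-06  f'(a)=-3.356e+00  a ← 52.666838 − (+1.359e-06/-3.356e+00) = 52.666838
iter 5: u=1.581166  f(a)=-2.842e-14  f'(a)=-3.356e+00  a ← 52.666838 − (-2.842e-14/-3.356e+00) = 52.666838
converged: |Δa| < 1e-12 after 5 iterations
sag = a·(cosh(S/(2a)) − 1) = 52.666838·(cosh(1.581166) − 1) = 80.747580
T_max/T_min = cosh(S/(2a)) = 2.533177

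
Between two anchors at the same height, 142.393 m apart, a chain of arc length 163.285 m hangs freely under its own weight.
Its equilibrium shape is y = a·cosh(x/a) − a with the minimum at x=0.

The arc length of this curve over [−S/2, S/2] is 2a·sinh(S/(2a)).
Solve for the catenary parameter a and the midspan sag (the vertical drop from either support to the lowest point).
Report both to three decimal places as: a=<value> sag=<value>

seed: a₀ = √(S³/(24(L−S))) = √(142.393³/(24·20.892)) = 75.881749
iter 1: u=0.938256  f(a)=+9.391e-01  f'(a)=-6.007e-01  a ← 75.881749 − (+9.391e-01/-6.007e-01) = 77.445167
iter 2: u=0.919315  f(a)=+2.981e-02  f'(a)=-5.631e-01  a ← 77.445167 − (+2.981e-02/-5.631e-01) = 77.498104
iter 3: u=0.918687  f(a)=+3.221e-05  f'(a)=-5.619e-01  a ← 77.498104 − (+3.221e-05/-5.619e-01) = 77.498162
iter 4: u=0.918686  f(a)=+3.772e-11  f'(a)=-5.619e-01  a ← 77.498162 − (+3.772e-11/-5.619e-01) = 77.498162
converged: |Δa| < 1e-12 after 4 iterations
sag = a·(cosh(S/(2a)) − 1) = 77.498162·(cosh(0.918686) − 1) = 35.069431
T_max/T_min = cosh(S/(2a)) = 1.452520

a=77.498 sag=35.069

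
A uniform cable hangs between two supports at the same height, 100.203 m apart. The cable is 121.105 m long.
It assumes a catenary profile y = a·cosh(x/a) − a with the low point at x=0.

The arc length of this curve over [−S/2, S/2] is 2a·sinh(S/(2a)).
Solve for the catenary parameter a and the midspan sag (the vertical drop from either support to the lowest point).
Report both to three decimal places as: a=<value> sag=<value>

seed: a₀ = √(S³/(24(L−S))) = √(100.203³/(24·20.902)) = 44.783862
iter 1: u=1.118740  f(a)=+1.348e+00  f'(a)=-1.056e+00  a ← 44.783862 − (+1.348e+00/-1.056e+00) = 46.060523
iter 2: u=1.087732  f(a)=+5.978e-02  f'(a)=-9.639e-01  a ← 46.060523 − (+5.978e-02/-9.639e-01) = 46.122540
iter 3: u=1.086269  f(a)=+1.297e-04  f'(a)=-9.597e-01  a ← 46.122540 − (+1.297e-04/-9.597e-01) = 46.122676
iter 4: u=1.086266  f(a)=+6.134e-10  f'(a)=-9.597e-01  a ← 46.122676 − (+6.134e-10/-9.597e-01) = 46.122676
iter 5: u=1.086266  f(a)=+1.421e-14  f'(a)=-9.597e-01  a ← 46.122676 − (+1.421e-14/-9.597e-01) = 46.122676
converged: |Δa| < 1e-12 after 5 iterations
sag = a·(cosh(S/(2a)) − 1) = 46.122676·(cosh(1.086266) − 1) = 29.995039
T_max/T_min = cosh(S/(2a)) = 1.650332

a=46.123 sag=29.995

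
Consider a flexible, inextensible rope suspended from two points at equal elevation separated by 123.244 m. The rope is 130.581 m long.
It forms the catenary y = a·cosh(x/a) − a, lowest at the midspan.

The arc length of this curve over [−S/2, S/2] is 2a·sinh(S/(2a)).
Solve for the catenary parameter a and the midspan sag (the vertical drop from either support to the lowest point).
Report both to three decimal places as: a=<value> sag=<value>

a=104.014 sag=18.794

seed: a₀ = √(S³/(24(L−S))) = √(123.244³/(24·7.337)) = 103.105966
iter 1: u=0.597657  f(a)=+1.322e-01  f'(a)=-1.475e-01  a ← 103.105966 − (+1.322e-01/-1.475e-01) = 104.002135
iter 2: u=0.592507  f(a)=+1.743e-03  f'(a)=-1.436e-01  a ← 104.002135 − (+1.743e-03/-1.436e-01) = 104.014271
iter 3: u=0.592438  f(a)=+3.121e-07  f'(a)=-1.436e-01  a ← 104.014271 − (+3.121e-07/-1.436e-01) = 104.014273
iter 4: u=0.592438  f(a)=+0.000e+00  f'(a)=-1.436e-01  a ← 104.014273 − (+0.000e+00/-1.436e-01) = 104.014273
converged: |Δa| < 1e-12 after 4 iterations
sag = a·(cosh(S/(2a)) − 1) = 104.014273·(cosh(0.592438) − 1) = 18.793782
T_max/T_min = cosh(S/(2a)) = 1.180685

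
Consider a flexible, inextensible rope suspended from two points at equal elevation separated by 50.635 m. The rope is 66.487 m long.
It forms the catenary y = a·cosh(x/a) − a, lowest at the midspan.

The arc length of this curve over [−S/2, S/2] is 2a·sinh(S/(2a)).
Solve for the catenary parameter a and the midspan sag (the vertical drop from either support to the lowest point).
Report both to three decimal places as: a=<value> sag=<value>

seed: a₀ = √(S³/(24(L−S))) = √(50.635³/(24·15.852)) = 18.472623
iter 1: u=1.370542  f(a)=+1.557e+00  f'(a)=-2.061e+00  a ← 18.472623 − (+1.557e+00/-2.061e+00) = 19.228142
iter 2: u=1.316690  f(a)=+1.006e-01  f'(a)=-1.803e+00  a ← 19.228142 − (+1.006e-01/-1.803e+00) = 19.283968
iter 3: u=1.312878  f(a)=+4.844e-04  f'(a)=-1.785e+00  a ← 19.283968 − (+4.844e-04/-1.785e+00) = 19.284239
iter 4: u=1.312860  f(a)=+1.135e-08  f'(a)=-1.785e+00  a ← 19.284239 − (+1.135e-08/-1.785e+00) = 19.284239
iter 5: u=1.312860  f(a)=+0.000e+00  f'(a)=-1.785e+00  a ← 19.284239 − (+0.000e+00/-1.785e+00) = 19.284239
converged: |Δa| < 1e-12 after 5 iterations
sag = a·(cosh(S/(2a)) − 1) = 19.284239·(cosh(1.312860) − 1) = 19.147677
T_max/T_min = cosh(S/(2a)) = 1.992918

a=19.284 sag=19.148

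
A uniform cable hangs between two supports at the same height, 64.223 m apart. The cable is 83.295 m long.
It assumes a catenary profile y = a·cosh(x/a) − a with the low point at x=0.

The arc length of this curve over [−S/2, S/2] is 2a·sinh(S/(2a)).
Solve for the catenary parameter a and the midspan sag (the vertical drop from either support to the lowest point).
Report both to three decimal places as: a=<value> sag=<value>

a=25.062 sag=23.545

seed: a₀ = √(S³/(24(L−S))) = √(64.223³/(24·19.072)) = 24.056483
iter 1: u=1.334838  f(a)=+1.773e+00  f'(a)=-1.887e+00  a ← 24.056483 − (+1.773e+00/-1.887e+00) = 24.996223
iter 2: u=1.284654  f(a)=+1.092e-01  f'(a)=-1.661e+00  a ← 24.996223 − (+1.092e-01/-1.661e+00) = 25.061964
iter 3: u=1.281284  f(a)=+4.742e-04  f'(a)=-1.646e+00  a ← 25.061964 − (+4.742e-04/-1.646e+00) = 25.062252
iter 4: u=1.281270  f(a)=+9.029e-09  f'(a)=-1.646e+00  a ← 25.062252 − (+9.029e-09/-1.646e+00) = 25.062252
iter 5: u=1.281270  f(a)=+0.000e+00  f'(a)=-1.646e+00  a ← 25.062252 − (+0.000e+00/-1.646e+00) = 25.062252
converged: |Δa| < 1e-12 after 5 iterations
sag = a·(cosh(S/(2a)) − 1) = 25.062252·(cosh(1.281270) − 1) = 23.544648
T_max/T_min = cosh(S/(2a)) = 1.939447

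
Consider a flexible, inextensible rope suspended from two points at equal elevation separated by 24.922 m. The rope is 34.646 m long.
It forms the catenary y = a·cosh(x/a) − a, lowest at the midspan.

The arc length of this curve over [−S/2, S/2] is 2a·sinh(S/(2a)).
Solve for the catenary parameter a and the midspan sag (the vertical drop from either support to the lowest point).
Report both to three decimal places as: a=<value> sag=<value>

a=8.584 sag=10.749

seed: a₀ = √(S³/(24(L−S))) = √(24.922³/(24·9.724)) = 8.144159
iter 1: u=1.530054  f(a)=+1.204e+00  f'(a)=-2.996e+00  a ← 8.144159 − (+1.204e+00/-2.996e+00) = 8.545976
iter 2: u=1.458113  f(a)=+9.482e-02  f'(a)=-2.541e+00  a ← 8.545976 − (+9.482e-02/-2.541e+00) = 8.583296
iter 3: u=1.451773  f(a)=+6.996e-04  f'(a)=-2.503e+00  a ← 8.583296 − (+6.996e-04/-2.503e+00) = 8.583576
iter 4: u=1.451726  f(a)=+3.870e-08  f'(a)=-2.503e+00  a ← 8.583576 − (+3.870e-08/-2.503e+00) = 8.583576
iter 5: u=1.451726  f(a)=+0.000e+00  f'(a)=-2.503e+00  a ← 8.583576 − (+0.000e+00/-2.503e+00) = 8.583576
converged: |Δa| < 1e-12 after 5 iterations
sag = a·(cosh(S/(2a)) − 1) = 8.583576·(cosh(1.451726) − 1) = 10.749404
T_max/T_min = cosh(S/(2a)) = 2.252322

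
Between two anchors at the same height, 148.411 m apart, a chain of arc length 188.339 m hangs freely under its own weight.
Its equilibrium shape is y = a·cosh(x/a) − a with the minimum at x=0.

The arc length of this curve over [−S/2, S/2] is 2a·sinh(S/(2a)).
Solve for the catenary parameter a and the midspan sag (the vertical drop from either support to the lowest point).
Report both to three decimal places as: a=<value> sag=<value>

seed: a₀ = √(S³/(24(L−S))) = √(148.411³/(24·39.928)) = 58.405633
iter 1: u=1.270520  f(a)=+3.349e+00  f'(a)=-1.601e+00  a ← 58.405633 − (+3.349e+00/-1.601e+00) = 60.497532
iter 2: u=1.226587  f(a)=+1.884e-01  f'(a)=-1.426e+00  a ← 60.497532 − (+1.884e-01/-1.426e+00) = 60.629655
iter 3: u=1.223914  f(a)=+6.742e-04  f'(a)=-1.415e+00  a ← 60.629655 − (+6.742e-04/-1.415e+00) = 60.630131
iter 4: u=1.223905  f(a)=+8.707e-09  f'(a)=-1.415e+00  a ← 60.630131 − (+8.707e-09/-1.415e+00) = 60.630131
iter 5: u=1.223905  f(a)=+2.842e-14  f'(a)=-1.415e+00  a ← 60.630131 − (+2.842e-14/-1.415e+00) = 60.630131
converged: |Δa| < 1e-12 after 5 iterations
sag = a·(cosh(S/(2a)) − 1) = 60.630131·(cosh(1.223905) − 1) = 51.369456
T_max/T_min = cosh(S/(2a)) = 1.847260

a=60.630 sag=51.369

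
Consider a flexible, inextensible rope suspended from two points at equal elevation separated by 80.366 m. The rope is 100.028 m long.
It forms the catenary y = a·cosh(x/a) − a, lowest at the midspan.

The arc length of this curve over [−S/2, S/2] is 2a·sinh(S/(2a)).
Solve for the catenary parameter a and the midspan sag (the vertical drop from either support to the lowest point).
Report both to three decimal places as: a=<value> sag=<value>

a=34.320 sag=26.337

seed: a₀ = √(S³/(24(L−S))) = √(80.366³/(24·19.662)) = 33.165692
iter 1: u=1.211583  f(a)=+1.495e+00  f'(a)=-1.369e+00  a ← 33.165692 − (+1.495e+00/-1.369e+00) = 34.257354
iter 2: u=1.172974  f(a)=+7.697e-02  f'(a)=-1.231e+00  a ← 34.257354 − (+7.697e-02/-1.231e+00) = 34.319857
iter 3: u=1.170838  f(a)=+2.286e-04  f'(a)=-1.224e+00  a ← 34.319857 − (+2.286e-04/-1.224e+00) = 34.320044
iter 4: u=1.170832  f(a)=+2.031e-09  f'(a)=-1.224e+00  a ← 34.320044 − (+2.031e-09/-1.224e+00) = 34.320044
iter 5: u=1.170832  f(a)=+0.000e+00  f'(a)=-1.224e+00  a ← 34.320044 − (+0.000e+00/-1.224e+00) = 34.320044
converged: |Δa| < 1e-12 after 5 iterations
sag = a·(cosh(S/(2a)) − 1) = 34.320044·(cosh(1.170832) − 1) = 26.336906
T_max/T_min = cosh(S/(2a)) = 1.767391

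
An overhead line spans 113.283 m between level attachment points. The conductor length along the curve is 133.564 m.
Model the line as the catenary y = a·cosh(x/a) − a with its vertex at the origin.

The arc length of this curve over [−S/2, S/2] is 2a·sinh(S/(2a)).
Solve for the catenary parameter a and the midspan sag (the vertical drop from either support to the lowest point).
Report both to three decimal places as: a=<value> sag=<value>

a=56.062 sag=31.132

seed: a₀ = √(S³/(24(L−S))) = √(113.283³/(24·20.281)) = 54.650836
iter 1: u=1.036425  f(a)=+1.118e+00  f'(a)=-8.250e-01  a ← 54.650836 − (+1.118e+00/-8.250e-01) = 56.005359
iter 2: u=1.011359  f(a)=+4.290e-02  f'(a)=-7.628e-01  a ← 56.005359 − (+4.290e-02/-7.628e-01) = 56.061595
iter 3: u=1.010344  f(a)=+6.879e-05  f'(a)=-7.604e-01  a ← 56.061595 − (+6.879e-05/-7.604e-01) = 56.061685
iter 4: u=1.010342  f(a)=+1.776e-10  f'(a)=-7.604e-01  a ← 56.061685 − (+1.776e-10/-7.604e-01) = 56.061685
iter 5: u=1.010342  f(a)=+0.000e+00  f'(a)=-7.604e-01  a ← 56.061685 − (+0.000e+00/-7.604e-01) = 56.061685
converged: |Δa| < 1e-12 after 5 iterations
sag = a·(cosh(S/(2a)) − 1) = 56.061685·(cosh(1.010342) − 1) = 31.132054
T_max/T_min = cosh(S/(2a)) = 1.555318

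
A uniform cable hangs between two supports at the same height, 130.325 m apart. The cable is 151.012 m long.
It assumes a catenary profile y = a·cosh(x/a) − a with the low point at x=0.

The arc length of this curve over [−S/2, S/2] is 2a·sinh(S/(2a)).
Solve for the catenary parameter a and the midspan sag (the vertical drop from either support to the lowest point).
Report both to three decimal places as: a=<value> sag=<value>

seed: a₀ = √(S³/(24(L−S))) = √(130.325³/(24·20.687)) = 66.770899
iter 1: u=0.975912  f(a)=+1.008e+00  f'(a)=-6.807e-01  a ← 66.770899 − (+1.008e+00/-6.807e-01) = 68.251370
iter 2: u=0.954743  f(a)=+3.449e-02  f'(a)=-6.348e-01  a ← 68.251370 − (+3.449e-02/-6.348e-01) = 68.305702
iter 3: u=0.953983  f(a)=+4.358e-05  f'(a)=-6.332e-01  a ← 68.305702 − (+4.358e-05/-6.332e-01) = 68.305771
iter 4: u=0.953982  f(a)=+6.975e-11  f'(a)=-6.332e-01  a ← 68.305771 − (+6.975e-11/-6.332e-01) = 68.305771
iter 5: u=0.953982  f(a)=+0.000e+00  f'(a)=-6.332e-01  a ← 68.305771 − (+0.000e+00/-6.332e-01) = 68.305771
converged: |Δa| < 1e-12 after 5 iterations
sag = a·(cosh(S/(2a)) − 1) = 68.305771·(cosh(0.953982) − 1) = 33.511882
T_max/T_min = cosh(S/(2a)) = 1.490616

a=68.306 sag=33.512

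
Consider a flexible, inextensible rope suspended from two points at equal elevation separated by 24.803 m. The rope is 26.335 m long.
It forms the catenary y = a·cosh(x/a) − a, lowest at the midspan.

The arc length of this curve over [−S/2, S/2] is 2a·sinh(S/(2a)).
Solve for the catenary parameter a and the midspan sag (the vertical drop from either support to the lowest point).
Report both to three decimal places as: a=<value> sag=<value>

seed: a₀ = √(S³/(24(L−S))) = √(24.803³/(24·1.532)) = 20.371421
iter 1: u=0.608770  f(a)=+2.864e-02  f'(a)=-1.561e-01  a ← 20.371421 − (+2.864e-02/-1.561e-01) = 20.554944
iter 2: u=0.603334  f(a)=+3.916e-04  f'(a)=-1.518e-01  a ← 20.554944 − (+3.916e-04/-1.518e-01) = 20.557524
iter 3: u=0.603258  f(a)=+7.548e-08  f'(a)=-1.518e-01  a ← 20.557524 − (+7.548e-08/-1.518e-01) = 20.557524
iter 4: u=0.603258  f(a)=+0.000e+00  f'(a)=-1.518e-01  a ← 20.557524 − (+0.000e+00/-1.518e-01) = 20.557524
converged: |Δa| < 1e-12 after 4 iterations
sag = a·(cosh(S/(2a)) − 1) = 20.557524·(cosh(0.603258) − 1) = 3.855482
T_max/T_min = cosh(S/(2a)) = 1.187546

a=20.558 sag=3.855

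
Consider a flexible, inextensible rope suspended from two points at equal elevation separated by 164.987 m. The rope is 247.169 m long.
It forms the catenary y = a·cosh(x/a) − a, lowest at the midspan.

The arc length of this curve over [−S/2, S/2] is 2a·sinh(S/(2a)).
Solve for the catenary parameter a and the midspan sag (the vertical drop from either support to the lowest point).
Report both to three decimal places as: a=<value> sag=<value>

a=50.940 sag=82.731

seed: a₀ = √(S³/(24(L−S))) = √(164.987³/(24·82.182)) = 47.717822
iter 1: u=1.728778  f(a)=+1.319e+01  f'(a)=-4.590e+00  a ← 47.717822 − (+1.319e+01/-4.590e+00) = 50.591802
iter 2: u=1.630571  f(a)=+1.286e+00  f'(a)=-3.735e+00  a ← 50.591802 − (+1.286e+00/-3.735e+00) = 50.936030
iter 3: u=1.619551  f(a)=+1.513e-02  f'(a)=-3.648e+00  a ← 50.936030 − (+1.513e-02/-3.648e+00) = 50.940177
iter 4: u=1.619419  f(a)=+2.148e-06  f'(a)=-3.647e+00  a ← 50.940177 − (+2.148e-06/-3.647e+00) = 50.940178
iter 5: u=1.619419  f(a)=+5.684e-14  f'(a)=-3.647e+00  a ← 50.940178 − (+5.684e-14/-3.647e+00) = 50.940178
converged: |Δa| < 1e-12 after 5 iterations
sag = a·(cosh(S/(2a)) − 1) = 50.940178·(cosh(1.619419) − 1) = 82.731174
T_max/T_min = cosh(S/(2a)) = 2.624085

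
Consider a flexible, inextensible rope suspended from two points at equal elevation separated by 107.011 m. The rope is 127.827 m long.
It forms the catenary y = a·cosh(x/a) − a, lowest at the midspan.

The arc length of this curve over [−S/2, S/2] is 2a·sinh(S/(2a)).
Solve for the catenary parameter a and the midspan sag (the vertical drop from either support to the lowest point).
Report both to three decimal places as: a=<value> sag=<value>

seed: a₀ = √(S³/(24(L−S))) = √(107.011³/(24·20.816)) = 49.526584
iter 1: u=1.080339  f(a)=+1.249e+00  f'(a)=-9.429e-01  a ← 49.526584 − (+1.249e+00/-9.429e-01) = 50.851303
iter 2: u=1.052195  f(a)=+5.187e-02  f'(a)=-8.660e-01  a ← 50.851303 − (+5.187e-02/-8.660e-01) = 50.911195
iter 3: u=1.050957  f(a)=+9.803e-05  f'(a)=-8.628e-01  a ← 50.911195 − (+9.803e-05/-8.628e-01) = 50.911308
iter 4: u=1.050955  f(a)=+3.515e-10  f'(a)=-8.628e-01  a ← 50.911308 − (+3.515e-10/-8.628e-01) = 50.911308
iter 5: u=1.050955  f(a)=+1.421e-14  f'(a)=-8.628e-01  a ← 50.911308 − (+1.421e-14/-8.628e-01) = 50.911308
converged: |Δa| < 1e-12 after 5 iterations
sag = a·(cosh(S/(2a)) − 1) = 50.911308·(cosh(1.050955) − 1) = 30.800972
T_max/T_min = cosh(S/(2a)) = 1.604993

a=50.911 sag=30.801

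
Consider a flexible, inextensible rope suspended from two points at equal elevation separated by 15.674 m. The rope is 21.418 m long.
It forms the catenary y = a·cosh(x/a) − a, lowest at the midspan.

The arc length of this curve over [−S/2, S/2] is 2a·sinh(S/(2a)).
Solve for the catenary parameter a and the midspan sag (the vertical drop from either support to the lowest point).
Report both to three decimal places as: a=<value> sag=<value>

seed: a₀ = √(S³/(24(L−S))) = √(15.674³/(24·5.744)) = 5.285145
iter 1: u=1.482835  f(a)=+6.656e-01  f'(a)=-2.691e+00  a ← 5.285145 − (+6.656e-01/-2.691e+00) = 5.532513
iter 2: u=1.416535  f(a)=+4.958e-02  f'(a)=-2.303e+00  a ← 5.532513 − (+4.958e-02/-2.303e+00) = 5.554038
iter 3: u=1.411046  f(a)=+3.241e-04  f'(a)=-2.273e+00  a ← 5.554038 − (+3.241e-04/-2.273e+00) = 5.554180
iter 4: u=1.411009  f(a)=+1.405e-08  f'(a)=-2.273e+00  a ← 5.554180 − (+1.405e-08/-2.273e+00) = 5.554180
iter 5: u=1.411009  f(a)=+0.000e+00  f'(a)=-2.273e+00  a ← 5.554180 − (+0.000e+00/-2.273e+00) = 5.554180
converged: |Δa| < 1e-12 after 5 iterations
sag = a·(cosh(S/(2a)) − 1) = 5.554180·(cosh(1.411009) − 1) = 6.509468
T_max/T_min = cosh(S/(2a)) = 2.171994

a=5.554 sag=6.509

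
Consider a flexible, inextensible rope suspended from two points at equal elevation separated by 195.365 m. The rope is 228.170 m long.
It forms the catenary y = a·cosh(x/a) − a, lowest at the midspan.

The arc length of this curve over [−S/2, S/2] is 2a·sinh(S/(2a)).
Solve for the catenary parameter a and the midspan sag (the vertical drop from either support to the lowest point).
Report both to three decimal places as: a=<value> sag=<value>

seed: a₀ = √(S³/(24(L−S))) = √(195.365³/(24·32.805)) = 97.318297
iter 1: u=1.003742  f(a)=+1.693e+00  f'(a)=-7.446e-01  a ← 97.318297 − (+1.693e+00/-7.446e-01) = 99.591688
iter 2: u=0.980830  f(a)=+6.113e-02  f'(a)=-6.917e-01  a ← 99.591688 − (+6.113e-02/-6.917e-01) = 99.680068
iter 3: u=0.979960  f(a)=+8.635e-05  f'(a)=-6.897e-01  a ← 99.680068 − (+8.635e-05/-6.897e-01) = 99.680193
iter 4: u=0.979959  f(a)=+1.728e-10  f'(a)=-6.897e-01  a ← 99.680193 − (+1.728e-10/-6.897e-01) = 99.680193
iter 5: u=0.979959  f(a)=+0.000e+00  f'(a)=-6.897e-01  a ← 99.680193 − (+0.000e+00/-6.897e-01) = 99.680193
converged: |Δa| < 1e-12 after 5 iterations
sag = a·(cosh(S/(2a)) − 1) = 99.680193·(cosh(0.979959) − 1) = 51.817425
T_max/T_min = cosh(S/(2a)) = 1.519837

a=99.680 sag=51.817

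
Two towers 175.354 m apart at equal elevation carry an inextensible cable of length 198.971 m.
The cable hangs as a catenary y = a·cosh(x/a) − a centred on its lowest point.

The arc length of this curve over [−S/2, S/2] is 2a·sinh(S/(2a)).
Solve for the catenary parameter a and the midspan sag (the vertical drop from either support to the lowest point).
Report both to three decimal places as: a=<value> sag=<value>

seed: a₀ = √(S³/(24(L−S))) = √(175.354³/(24·23.617)) = 97.533886
iter 1: u=0.898939  f(a)=+9.728e-01  f'(a)=-5.246e-01  a ← 97.533886 − (+9.728e-01/-5.246e-01) = 99.388382
iter 2: u=0.882165  f(a)=+2.844e-02  f'(a)=-4.943e-01  a ← 99.388382 − (+2.844e-02/-4.943e-01) = 99.445915
iter 3: u=0.881655  f(a)=+2.593e-05  f'(a)=-4.934e-01  a ← 99.445915 − (+2.593e-05/-4.934e-01) = 99.445967
iter 4: u=0.881655  f(a)=+2.157e-11  f'(a)=-4.934e-01  a ← 99.445967 − (+2.157e-11/-4.934e-01) = 99.445967
converged: |Δa| < 1e-12 after 4 iterations
sag = a·(cosh(S/(2a)) − 1) = 99.445967·(cosh(0.881655) − 1) = 41.219825
T_max/T_min = cosh(S/(2a)) = 1.414495

a=99.446 sag=41.220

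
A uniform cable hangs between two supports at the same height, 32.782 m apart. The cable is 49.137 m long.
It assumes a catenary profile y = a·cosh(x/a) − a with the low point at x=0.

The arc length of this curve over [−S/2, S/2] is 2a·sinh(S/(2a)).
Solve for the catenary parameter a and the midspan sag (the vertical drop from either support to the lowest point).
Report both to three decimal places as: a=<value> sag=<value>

seed: a₀ = √(S³/(24(L−S))) = √(32.782³/(24·16.355)) = 9.473758
iter 1: u=1.730148  f(a)=+2.630e+00  f'(a)=-4.603e+00  a ← 9.473758 − (+2.630e+00/-4.603e+00) = 10.045069
iter 2: u=1.631746  f(a)=+2.567e-01  f'(a)=-3.745e+00  a ← 10.045069 − (+2.567e-01/-3.745e+00) = 10.113610
iter 3: u=1.620687  f(a)=+3.029e-03  f'(a)=-3.657e+00  a ← 10.113610 − (+3.029e-03/-3.657e+00) = 10.114439
iter 4: u=1.620555  f(a)=+4.328e-07  f'(a)=-3.656e+00  a ← 10.114439 − (+4.328e-07/-3.656e+00) = 10.114439
iter 5: u=1.620555  f(a)=+7.105e-15  f'(a)=-3.656e+00  a ← 10.114439 − (+7.105e-15/-3.656e+00) = 10.114439
converged: |Δa| < 1e-12 after 5 iterations
sag = a·(cosh(S/(2a)) − 1) = 10.114439·(cosh(1.620555) − 1) = 16.454586
T_max/T_min = cosh(S/(2a)) = 2.626841

a=10.114 sag=16.455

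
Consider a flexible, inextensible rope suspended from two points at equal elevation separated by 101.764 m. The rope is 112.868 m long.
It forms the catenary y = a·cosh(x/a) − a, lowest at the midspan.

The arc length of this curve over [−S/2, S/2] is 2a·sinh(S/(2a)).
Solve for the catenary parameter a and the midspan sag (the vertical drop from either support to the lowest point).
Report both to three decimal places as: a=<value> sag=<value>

a=63.889 sag=21.355

seed: a₀ = √(S³/(24(L−S))) = √(101.764³/(24·11.104)) = 62.884832
iter 1: u=0.809130  f(a)=+3.692e-01  f'(a)=-3.768e-01  a ← 62.884832 − (+3.692e-01/-3.768e-01) = 63.864613
iter 2: u=0.796717  f(a)=+8.806e-03  f'(a)=-3.590e-01  a ← 63.864613 − (+8.806e-03/-3.590e-01) = 63.889138
iter 3: u=0.796411  f(a)=+5.280e-06  f'(a)=-3.586e-01  a ← 63.889138 − (+5.280e-06/-3.586e-01) = 63.889153
iter 4: u=0.796411  f(a)=+1.918e-12  f'(a)=-3.586e-01  a ← 63.889153 − (+1.918e-12/-3.586e-01) = 63.889153
converged: |Δa| < 1e-12 after 4 iterations
sag = a·(cosh(S/(2a)) − 1) = 63.889153·(cosh(0.796411) − 1) = 21.355320
T_max/T_min = cosh(S/(2a)) = 1.334256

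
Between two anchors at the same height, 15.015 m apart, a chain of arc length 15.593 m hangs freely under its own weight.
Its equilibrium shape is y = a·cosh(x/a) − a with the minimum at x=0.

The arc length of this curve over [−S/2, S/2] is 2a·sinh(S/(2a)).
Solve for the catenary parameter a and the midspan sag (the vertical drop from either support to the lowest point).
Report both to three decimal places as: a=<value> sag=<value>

a=15.711 sag=1.828

seed: a₀ = √(S³/(24(L−S))) = √(15.015³/(24·0.578)) = 15.621346
iter 1: u=0.480592  f(a)=+6.712e-03  f'(a)=-7.572e-02  a ← 15.621346 − (+6.712e-03/-7.572e-02) = 15.709981
iter 2: u=0.477881  f(a)=+5.755e-05  f'(a)=-7.443e-02  a ← 15.709981 − (+5.755e-05/-7.443e-02) = 15.710754
iter 3: u=0.477857  f(a)=+4.313e-09  f'(a)=-7.442e-02  a ← 15.710754 − (+4.313e-09/-7.442e-02) = 15.710754
iter 4: u=0.477857  f(a)=-1.776e-15  f'(a)=-7.442e-02  a ← 15.710754 − (-1.776e-15/-7.442e-02) = 15.710754
converged: |Δa| < 1e-12 after 4 iterations
sag = a·(cosh(S/(2a)) − 1) = 15.710754·(cosh(0.477857) − 1) = 1.828151
T_max/T_min = cosh(S/(2a)) = 1.116363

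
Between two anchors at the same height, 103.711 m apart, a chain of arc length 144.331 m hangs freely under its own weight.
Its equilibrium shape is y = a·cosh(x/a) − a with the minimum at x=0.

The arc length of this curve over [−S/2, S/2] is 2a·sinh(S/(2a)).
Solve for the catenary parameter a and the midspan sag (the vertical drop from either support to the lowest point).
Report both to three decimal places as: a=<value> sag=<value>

a=35.658 sag=44.836

seed: a₀ = √(S³/(24(L−S))) = √(103.711³/(24·40.620)) = 33.826857
iter 1: u=1.532968  f(a)=+5.049e+00  f'(a)=-3.016e+00  a ← 33.826857 − (+5.049e+00/-3.016e+00) = 35.501130
iter 2: u=1.460672  f(a)=+3.990e-01  f'(a)=-2.556e+00  a ← 35.501130 − (+3.990e-01/-2.556e+00) = 35.657250
iter 3: u=1.454276  f(a)=+2.966e-03  f'(a)=-2.518e+00  a ← 35.657250 − (+2.966e-03/-2.518e+00) = 35.658427
iter 4: u=1.454228  f(a)=+1.665e-07  f'(a)=-2.518e+00  a ← 35.658427 − (+1.665e-07/-2.518e+00) = 35.658427
iter 5: u=1.454228  f(a)=+0.000e+00  f'(a)=-2.518e+00  a ← 35.658427 − (+0.000e+00/-2.518e+00) = 35.658427
converged: |Δa| < 1e-12 after 5 iterations
sag = a·(cosh(S/(2a)) − 1) = 35.658427·(cosh(1.454228) − 1) = 44.836186
T_max/T_min = cosh(S/(2a)) = 2.257380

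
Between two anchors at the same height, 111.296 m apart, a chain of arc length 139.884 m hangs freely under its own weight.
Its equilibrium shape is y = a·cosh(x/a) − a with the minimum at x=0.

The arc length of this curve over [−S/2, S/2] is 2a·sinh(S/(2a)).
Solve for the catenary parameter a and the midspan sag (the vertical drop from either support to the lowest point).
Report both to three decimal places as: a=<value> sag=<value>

seed: a₀ = √(S³/(24(L−S))) = √(111.296³/(24·28.588)) = 44.825158
iter 1: u=1.241446  f(a)=+2.286e+00  f'(a)=-1.483e+00  a ← 44.825158 − (+2.286e+00/-1.483e+00) = 46.366073
iter 2: u=1.200188  f(a)=+1.231e-01  f'(a)=-1.327e+00  a ← 46.366073 − (+1.231e-01/-1.327e+00) = 46.458848
iter 3: u=1.197791  f(a)=+4.025e-04  f'(a)=-1.319e+00  a ← 46.458848 − (+4.025e-04/-1.319e+00) = 46.459154
iter 4: u=1.197783  f(a)=+4.332e-09  f'(a)=-1.319e+00  a ← 46.459154 − (+4.332e-09/-1.319e+00) = 46.459154
iter 5: u=1.197783  f(a)=+0.000e+00  f'(a)=-1.319e+00  a ← 46.459154 − (+0.000e+00/-1.319e+00) = 46.459154
converged: |Δa| < 1e-12 after 5 iterations
sag = a·(cosh(S/(2a)) − 1) = 46.459154·(cosh(1.197783) − 1) = 37.507127
T_max/T_min = cosh(S/(2a)) = 1.807314

a=46.459 sag=37.507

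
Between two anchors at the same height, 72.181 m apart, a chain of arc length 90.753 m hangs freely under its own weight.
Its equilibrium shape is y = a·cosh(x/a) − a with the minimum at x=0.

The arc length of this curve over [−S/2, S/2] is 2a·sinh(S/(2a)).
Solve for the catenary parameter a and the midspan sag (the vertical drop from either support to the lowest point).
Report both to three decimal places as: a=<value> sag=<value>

seed: a₀ = √(S³/(24(L−S))) = √(72.181³/(24·18.572)) = 29.046873
iter 1: u=1.242492  f(a)=+1.487e+00  f'(a)=-1.487e+00  a ← 29.046873 − (+1.487e+00/-1.487e+00) = 30.046888
iter 2: u=1.201139  f(a)=+8.026e-02  f'(a)=-1.331e+00  a ← 30.046888 − (+8.026e-02/-1.331e+00) = 30.107202
iter 3: u=1.198733  f(a)=+2.632e-04  f'(a)=-1.322e+00  a ← 30.107202 − (+2.632e-04/-1.322e+00) = 30.107401
iter 4: u=1.198725  f(a)=+2.852e-09  f'(a)=-1.322e+00  a ← 30.107401 − (+2.852e-09/-1.322e+00) = 30.107401
iter 5: u=1.198725  f(a)=-1.421e-14  f'(a)=-1.322e+00  a ← 30.107401 − (-1.421e-14/-1.322e+00) = 30.107401
converged: |Δa| < 1e-12 after 5 iterations
sag = a·(cosh(S/(2a)) − 1) = 30.107401·(cosh(1.198725) − 1) = 24.348841
T_max/T_min = cosh(S/(2a)) = 1.808733

a=30.107 sag=24.349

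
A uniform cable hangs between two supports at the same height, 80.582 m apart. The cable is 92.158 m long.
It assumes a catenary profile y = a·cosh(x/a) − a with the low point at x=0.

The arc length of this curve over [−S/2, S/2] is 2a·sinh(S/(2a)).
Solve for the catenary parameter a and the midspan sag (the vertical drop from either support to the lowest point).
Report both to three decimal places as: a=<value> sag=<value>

seed: a₀ = √(S³/(24(L−S))) = √(80.582³/(24·11.576)) = 43.398247
iter 1: u=0.928402  f(a)=+5.092e-01  f'(a)=-5.809e-01  a ← 43.398247 − (+5.092e-01/-5.809e-01) = 44.274900
iter 2: u=0.910019  f(a)=+1.584e-02  f'(a)=-5.453e-01  a ← 44.274900 − (+1.584e-02/-5.453e-01) = 44.303950
iter 3: u=0.909422  f(a)=+1.641e-05  f'(a)=-5.441e-01  a ← 44.303950 − (+1.641e-05/-5.441e-01) = 44.303980
iter 4: u=0.909422  f(a)=+1.766e-11  f'(a)=-5.441e-01  a ← 44.303980 − (+1.766e-11/-5.441e-01) = 44.303980
converged: |Δa| < 1e-12 after 4 iterations
sag = a·(cosh(S/(2a)) − 1) = 44.303980·(cosh(0.909422) − 1) = 19.618762
T_max/T_min = cosh(S/(2a)) = 1.442822

a=44.304 sag=19.619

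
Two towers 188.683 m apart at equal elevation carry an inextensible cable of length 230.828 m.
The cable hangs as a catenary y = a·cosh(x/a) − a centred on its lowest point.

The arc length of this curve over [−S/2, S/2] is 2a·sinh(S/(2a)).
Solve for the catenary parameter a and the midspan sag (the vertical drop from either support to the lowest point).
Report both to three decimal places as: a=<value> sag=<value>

seed: a₀ = √(S³/(24(L−S))) = √(188.683³/(24·42.145)) = 81.493038
iter 1: u=1.157663  f(a)=+2.916e+00  f'(a)=-1.180e+00  a ← 81.493038 − (+2.916e+00/-1.180e+00) = 83.964695
iter 2: u=1.123585  f(a)=+1.379e-01  f'(a)=-1.071e+00  a ← 83.964695 − (+1.379e-01/-1.071e+00) = 84.093525
iter 3: u=1.121864  f(a)=+3.425e-04  f'(a)=-1.065e+00  a ← 84.093525 − (+3.425e-04/-1.065e+00) = 84.093847
iter 4: u=1.121860  f(a)=+2.123e-09  f'(a)=-1.065e+00  a ← 84.093847 − (+2.123e-09/-1.065e+00) = 84.093847
iter 5: u=1.121860  f(a)=-2.842e-14  f'(a)=-1.065e+00  a ← 84.093847 − (-2.842e-14/-1.065e+00) = 84.093847
converged: |Δa| < 1e-12 after 5 iterations
sag = a·(cosh(S/(2a)) − 1) = 84.093847·(cosh(1.121860) − 1) = 58.707296
T_max/T_min = cosh(S/(2a)) = 1.698116

a=84.094 sag=58.707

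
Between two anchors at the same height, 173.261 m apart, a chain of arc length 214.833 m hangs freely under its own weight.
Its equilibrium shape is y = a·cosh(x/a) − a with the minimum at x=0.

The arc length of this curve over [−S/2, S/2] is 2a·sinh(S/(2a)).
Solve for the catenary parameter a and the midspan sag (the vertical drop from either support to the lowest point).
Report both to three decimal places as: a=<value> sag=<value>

a=74.668 sag=56.151

seed: a₀ = √(S³/(24(L−S))) = √(173.261³/(24·41.572)) = 72.201321
iter 1: u=1.199846  f(a)=+3.097e+00  f'(a)=-1.326e+00  a ← 72.201321 − (+3.097e+00/-1.326e+00) = 74.536801
iter 2: u=1.162251  f(a)=+1.566e-01  f'(a)=-1.195e+00  a ← 74.536801 − (+1.566e-01/-1.195e+00) = 74.667859
iter 3: u=1.160211  f(a)=+4.478e-04  f'(a)=-1.188e+00  a ← 74.667859 − (+4.478e-04/-1.188e+00) = 74.668235
iter 4: u=1.160206  f(a)=+3.683e-09  f'(a)=-1.188e+00  a ← 74.668235 − (+3.683e-09/-1.188e+00) = 74.668235
iter 5: u=1.160206  f(a)=+0.000e+00  f'(a)=-1.188e+00  a ← 74.668235 − (+0.000e+00/-1.188e+00) = 74.668235
converged: |Δa| < 1e-12 after 5 iterations
sag = a·(cosh(S/(2a)) − 1) = 74.668235·(cosh(1.160206) − 1) = 56.150914
T_max/T_min = cosh(S/(2a)) = 1.752005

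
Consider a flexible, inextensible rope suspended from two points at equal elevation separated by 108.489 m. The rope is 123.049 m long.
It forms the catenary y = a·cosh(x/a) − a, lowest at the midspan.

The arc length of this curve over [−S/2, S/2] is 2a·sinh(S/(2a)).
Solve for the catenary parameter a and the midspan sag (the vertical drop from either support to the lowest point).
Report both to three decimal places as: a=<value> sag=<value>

a=61.630 sag=25.453

seed: a₀ = √(S³/(24(L−S))) = √(108.489³/(24·14.560)) = 60.449436
iter 1: u=0.897353  f(a)=+5.976e-01  f'(a)=-5.216e-01  a ← 60.449436 − (+5.976e-01/-5.216e-01) = 61.595003
iter 2: u=0.880664  f(a)=+1.741e-02  f'(a)=-4.917e-01  a ← 61.595003 − (+1.741e-02/-4.917e-01) = 61.630414
iter 3: u=0.880158  f(a)=+1.576e-05  f'(a)=-4.908e-01  a ← 61.630414 − (+1.576e-05/-4.908e-01) = 61.630446
iter 4: u=0.880158  f(a)=+1.293e-11  f'(a)=-4.908e-01  a ← 61.630446 − (+1.293e-11/-4.908e-01) = 61.630446
converged: |Δa| < 1e-12 after 4 iterations
sag = a·(cosh(S/(2a)) − 1) = 61.630446·(cosh(0.880158) − 1) = 25.453284
T_max/T_min = cosh(S/(2a)) = 1.412999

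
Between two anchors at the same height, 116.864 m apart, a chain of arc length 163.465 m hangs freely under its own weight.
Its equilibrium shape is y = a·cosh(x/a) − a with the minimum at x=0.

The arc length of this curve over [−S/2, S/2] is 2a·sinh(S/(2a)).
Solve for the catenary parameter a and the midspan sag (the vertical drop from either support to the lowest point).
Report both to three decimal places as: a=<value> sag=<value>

seed: a₀ = √(S³/(24(L−S))) = √(116.864³/(24·46.601)) = 37.776166
iter 1: u=1.546795  f(a)=+5.903e+00  f'(a)=-3.110e+00  a ← 37.776166 − (+5.903e+00/-3.110e+00) = 39.674141
iter 2: u=1.472798  f(a)=+4.741e-01  f'(a)=-2.629e+00  a ← 39.674141 − (+4.741e-01/-2.629e+00) = 39.854457
iter 3: u=1.466135  f(a)=+3.647e-03  f'(a)=-2.589e+00  a ← 39.854457 − (+3.647e-03/-2.589e+00) = 39.855866
iter 4: u=1.466083  f(a)=+2.195e-07  f'(a)=-2.588e+00  a ← 39.855866 − (+2.195e-07/-2.588e+00) = 39.855866
iter 5: u=1.466083  f(a)=-2.842e-14  f'(a)=-2.588e+00  a ← 39.855866 − (-2.842e-14/-2.588e+00) = 39.855866
converged: |Δa| < 1e-12 after 5 iterations
sag = a·(cosh(S/(2a)) − 1) = 39.855866·(cosh(1.466083) − 1) = 51.076481
T_max/T_min = cosh(S/(2a)) = 2.281530

a=39.856 sag=51.076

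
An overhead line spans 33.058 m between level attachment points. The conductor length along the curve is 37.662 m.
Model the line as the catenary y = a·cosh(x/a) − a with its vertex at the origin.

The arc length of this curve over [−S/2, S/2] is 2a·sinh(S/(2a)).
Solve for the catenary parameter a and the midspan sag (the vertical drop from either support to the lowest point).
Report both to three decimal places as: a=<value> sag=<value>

a=18.448 sag=7.914

seed: a₀ = √(S³/(24(L−S))) = √(33.058³/(24·4.604)) = 18.081797
iter 1: u=0.914124  f(a)=+1.962e-01  f'(a)=-5.531e-01  a ← 18.081797 − (+1.962e-01/-5.531e-01) = 18.436593
iter 2: u=0.896532  f(a)=+5.924e-03  f'(a)=-5.201e-01  a ← 18.436593 − (+5.924e-03/-5.201e-01) = 18.447983
iter 3: u=0.895979  f(a)=+5.773e-06  f'(a)=-5.191e-01  a ← 18.447983 − (+5.773e-06/-5.191e-01) = 18.447994
iter 4: u=0.895978  f(a)=+5.485e-12  f'(a)=-5.191e-01  a ← 18.447994 − (+5.485e-12/-5.191e-01) = 18.447994
converged: |Δa| < 1e-12 after 4 iterations
sag = a·(cosh(S/(2a)) − 1) = 18.447994·(cosh(0.895978) − 1) = 7.913627
T_max/T_min = cosh(S/(2a)) = 1.428969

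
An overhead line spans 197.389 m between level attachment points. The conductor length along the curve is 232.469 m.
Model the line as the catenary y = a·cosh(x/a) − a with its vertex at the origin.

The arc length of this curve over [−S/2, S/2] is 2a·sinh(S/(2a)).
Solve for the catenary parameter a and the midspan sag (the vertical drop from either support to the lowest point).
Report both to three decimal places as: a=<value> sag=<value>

seed: a₀ = √(S³/(24(L−S))) = √(197.389³/(24·35.080)) = 95.576034
iter 1: u=1.032628  f(a)=+1.919e+00  f'(a)=-8.154e-01  a ← 95.576034 − (+1.919e+00/-8.154e-01) = 97.928918
iter 2: u=1.007818  f(a)=+7.313e-02  f'(a)=-7.543e-01  a ← 97.928918 − (+7.313e-02/-7.543e-01) = 98.025869
iter 3: u=1.006821  f(a)=+1.156e-04  f'(a)=-7.519e-01  a ← 98.025869 − (+1.156e-04/-7.519e-01) = 98.026022
iter 4: u=1.006819  f(a)=+2.897e-10  f'(a)=-7.519e-01  a ← 98.026022 − (+2.897e-10/-7.519e-01) = 98.026022
iter 5: u=1.006819  f(a)=+0.000e+00  f'(a)=-7.519e-01  a ← 98.026022 − (+0.000e+00/-7.519e-01) = 98.026022
converged: |Δa| < 1e-12 after 5 iterations
sag = a·(cosh(S/(2a)) − 1) = 98.026022·(cosh(1.006819) − 1) = 54.025153
T_max/T_min = cosh(S/(2a)) = 1.551131

a=98.026 sag=54.025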